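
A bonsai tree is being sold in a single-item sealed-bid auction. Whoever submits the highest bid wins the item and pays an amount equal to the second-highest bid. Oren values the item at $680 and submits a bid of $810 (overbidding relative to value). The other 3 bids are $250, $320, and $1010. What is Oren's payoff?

Oren's payoff: $0.

Highest competing bid: $1010.
Oren's bid $810 is not the highest, so Oren loses, pays nothing, and earns zero payoff.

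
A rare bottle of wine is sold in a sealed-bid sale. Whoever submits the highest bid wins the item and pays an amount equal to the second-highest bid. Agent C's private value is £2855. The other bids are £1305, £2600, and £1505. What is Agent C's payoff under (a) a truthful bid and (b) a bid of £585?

Truthful: £255; alternative: £0.

The highest competing bid is £2600.
Bidding truthfully at £2855: Agent C has the top bid, wins, and pays the second-highest bid £2600. Payoff = £2855 − £2600 = £255.
Bidding £585: the top bid is £2600 (a rival), so Agent C loses. Payoff = £0.
Deviating from a truthful bid can only lose payoff in a second-price auction — never gain.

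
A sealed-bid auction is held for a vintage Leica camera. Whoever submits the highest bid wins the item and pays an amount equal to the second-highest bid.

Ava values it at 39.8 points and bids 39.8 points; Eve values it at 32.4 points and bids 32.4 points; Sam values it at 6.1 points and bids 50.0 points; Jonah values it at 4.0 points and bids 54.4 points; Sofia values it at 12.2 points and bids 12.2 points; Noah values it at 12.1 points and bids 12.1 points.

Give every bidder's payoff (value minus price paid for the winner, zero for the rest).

Ranking the bids: Jonah 54.4 points > Sam 50.0 points > Ava 39.8 points > Eve 32.4 points > Sofia 12.2 points > Noah 12.1 points.
Jonah has the top bid and wins; the price is the second-highest bid, 50.0 points.
Jonah's payoff = 4.0 points − 50.0 points = -46.0 points. All other bidders lose, so their payoff is 0.

Payoffs: Ava 0.0 points, Eve 0.0 points, Sam 0.0 points, Jonah -46.0 points, Sofia 0.0 points, Noah 0.0 points.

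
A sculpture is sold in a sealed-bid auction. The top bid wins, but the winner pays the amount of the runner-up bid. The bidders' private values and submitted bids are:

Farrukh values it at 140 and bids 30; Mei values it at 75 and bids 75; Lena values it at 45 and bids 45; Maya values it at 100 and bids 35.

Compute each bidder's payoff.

Farrukh 0, Mei 30, Lena 0, Maya 0.

Bids in descending order: Mei 75 > Lena 45 > Maya 35 > Farrukh 30.
Mei has the top bid and wins; the price is the second-highest bid, 45.
Mei's payoff = 75 − 45 = 30. All other bidders lose, so their payoff is 0.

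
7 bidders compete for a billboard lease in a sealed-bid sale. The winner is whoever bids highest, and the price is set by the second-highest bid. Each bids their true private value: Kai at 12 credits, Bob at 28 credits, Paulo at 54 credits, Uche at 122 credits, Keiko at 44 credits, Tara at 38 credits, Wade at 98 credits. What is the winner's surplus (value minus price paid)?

Sorted high to low: Uche 122 credits, then Wade 98 credits, then Paulo 54 credits, then Keiko 44 credits, then Tara 38 credits, then Bob 28 credits, then Kai 12 credits.
Uche wins with the top bid and pays the second-highest, 98 credits.
Surplus = 122 credits − 98 credits = 24 credits.

Surplus = 24 credits.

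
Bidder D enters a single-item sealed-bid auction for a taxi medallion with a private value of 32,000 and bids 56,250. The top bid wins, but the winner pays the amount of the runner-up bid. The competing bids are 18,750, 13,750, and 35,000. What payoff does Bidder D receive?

Highest competing bid: 35,000.
Bidder D's bid 56,250 is the highest overall, so Bidder D wins and pays the second-highest bid, 35,000.
Payoff = value − price = 32,000 − 35,000 = -3,000.

Bidder D's payoff: -3,000.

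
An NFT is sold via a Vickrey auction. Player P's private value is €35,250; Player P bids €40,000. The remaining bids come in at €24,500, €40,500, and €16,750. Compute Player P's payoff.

Highest competing bid: €40,500.
Player P's bid €40,000 is not the highest, so Player P loses, pays nothing, and earns zero payoff.

Player P's payoff: €0.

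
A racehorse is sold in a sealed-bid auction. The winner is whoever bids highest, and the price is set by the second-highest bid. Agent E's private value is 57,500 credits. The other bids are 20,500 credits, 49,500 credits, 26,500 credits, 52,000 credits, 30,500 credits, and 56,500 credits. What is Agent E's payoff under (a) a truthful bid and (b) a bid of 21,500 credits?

Truthful: 1,000 credits; alternative: 0 credits.

The highest competing bid is 56,500 credits.
Bidding truthfully at 57,500 credits: Agent E has the top bid, wins, and pays the second-highest bid 56,500 credits. Payoff = 57,500 credits − 56,500 credits = 1,000 credits.
Bidding 21,500 credits: the top bid is 56,500 credits (a rival), so Agent E loses. Payoff = 0 credits.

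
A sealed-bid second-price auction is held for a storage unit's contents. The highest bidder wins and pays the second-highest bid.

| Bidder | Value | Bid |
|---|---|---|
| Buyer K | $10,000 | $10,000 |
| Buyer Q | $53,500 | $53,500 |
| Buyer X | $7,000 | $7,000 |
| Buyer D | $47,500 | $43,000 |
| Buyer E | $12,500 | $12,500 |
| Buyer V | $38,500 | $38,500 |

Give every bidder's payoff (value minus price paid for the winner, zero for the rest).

Buyer K $0, Buyer Q $10,500, Buyer X $0, Buyer D $0, Buyer E $0, Buyer V $0.

Sorted high to low: Buyer Q $53,500 > Buyer D $43,000 > Buyer V $38,500 > Buyer E $12,500 > Buyer K $10,000 > Buyer X $7,000.
Buyer Q has the top bid and wins; the price is the second-highest bid, $43,000.
Buyer Q's payoff = $53,500 − $43,000 = $10,500. All other bidders lose, so their payoff is 0.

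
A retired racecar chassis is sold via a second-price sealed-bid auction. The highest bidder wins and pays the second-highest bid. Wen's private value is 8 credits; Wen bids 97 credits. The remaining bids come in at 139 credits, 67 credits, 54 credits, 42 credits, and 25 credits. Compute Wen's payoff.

Highest competing bid: 139 credits.
Wen's bid 97 credits is not the highest, so Wen loses, pays nothing, and earns zero payoff.

0 credits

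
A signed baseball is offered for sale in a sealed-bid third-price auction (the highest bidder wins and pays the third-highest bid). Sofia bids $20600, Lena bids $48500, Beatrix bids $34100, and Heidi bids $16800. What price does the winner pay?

$20600

Bids in descending order: Lena $48500; Beatrix $34100; Sofia $20600; Heidi $16800.
Lena is the highest bidder, so Lena wins.
Under the third-price rule, the price is the third-highest bid: $20600.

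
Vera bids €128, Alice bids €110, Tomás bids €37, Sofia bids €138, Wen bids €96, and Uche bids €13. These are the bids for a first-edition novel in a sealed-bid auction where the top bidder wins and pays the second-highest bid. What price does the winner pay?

Sorted high to low: Sofia €138, then Vera €128, then Alice €110, then Wen €96, then Tomás €37, then Uche €13.
Sofia is the highest bidder, so Sofia wins.
Under the second-price rule, the price is the second-highest bid: €128.

Price paid: €128.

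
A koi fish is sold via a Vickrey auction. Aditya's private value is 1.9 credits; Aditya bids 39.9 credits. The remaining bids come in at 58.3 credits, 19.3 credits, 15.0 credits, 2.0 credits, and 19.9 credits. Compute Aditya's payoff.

Payoff = 0.0 credits.

Highest competing bid: 58.3 credits.
Aditya's bid 39.9 credits is not the highest, so Aditya loses, pays nothing, and earns zero payoff.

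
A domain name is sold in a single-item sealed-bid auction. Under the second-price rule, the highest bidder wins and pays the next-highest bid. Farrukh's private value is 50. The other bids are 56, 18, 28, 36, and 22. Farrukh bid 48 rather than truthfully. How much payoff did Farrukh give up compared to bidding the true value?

The highest competing bid is 56.
Bidding truthfully at 50: the top bid is 56 (a rival), so Farrukh loses. Payoff = 0.
Bidding 48: the top bid is 56 (a rival), so Farrukh loses. Payoff = 0.
Regret = truthful payoff − actual payoff = 0 − 0 = 0.

0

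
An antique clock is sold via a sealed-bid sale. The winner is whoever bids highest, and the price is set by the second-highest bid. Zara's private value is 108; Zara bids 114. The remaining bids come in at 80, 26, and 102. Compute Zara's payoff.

6

Highest competing bid: 102.
Zara's bid 114 is the highest overall, so Zara wins and pays the second-highest bid, 102.
Payoff = value − price = 108 − 102 = 6.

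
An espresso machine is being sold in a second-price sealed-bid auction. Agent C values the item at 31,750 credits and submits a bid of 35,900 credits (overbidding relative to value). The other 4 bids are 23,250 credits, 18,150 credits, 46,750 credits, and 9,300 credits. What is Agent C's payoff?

Highest competing bid: 46,750 credits.
Agent C's bid 35,900 credits is not the highest, so Agent C loses, pays nothing, and earns zero payoff.

Agent C's payoff: 0 credits.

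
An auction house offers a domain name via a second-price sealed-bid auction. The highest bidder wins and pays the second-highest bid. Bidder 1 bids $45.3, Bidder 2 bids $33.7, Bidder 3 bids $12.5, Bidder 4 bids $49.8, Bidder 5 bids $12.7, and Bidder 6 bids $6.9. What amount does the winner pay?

Bids in descending order: Bidder 4 $49.8, then Bidder 1 $45.3, then Bidder 2 $33.7, then Bidder 5 $12.7, then Bidder 3 $12.5, then Bidder 6 $6.9.
Bidder 4 has the highest bid, so Bidder 4 wins.
The second-highest bid is $45.3, so that is what Bidder 4 pays.

Price paid: $45.3.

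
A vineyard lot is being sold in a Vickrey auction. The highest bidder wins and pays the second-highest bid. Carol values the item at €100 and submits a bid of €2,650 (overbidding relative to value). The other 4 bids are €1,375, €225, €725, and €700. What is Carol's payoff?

Highest competing bid: €1,375.
Carol's bid €2,650 is the highest overall, so Carol wins and pays the second-highest bid, €1,375.
Payoff = value − price = €100 − €1,375 = -€1,275.
Overbidding won the item at a price above value — truthful bidding would have avoided this loss.

Payoff = -€1,275.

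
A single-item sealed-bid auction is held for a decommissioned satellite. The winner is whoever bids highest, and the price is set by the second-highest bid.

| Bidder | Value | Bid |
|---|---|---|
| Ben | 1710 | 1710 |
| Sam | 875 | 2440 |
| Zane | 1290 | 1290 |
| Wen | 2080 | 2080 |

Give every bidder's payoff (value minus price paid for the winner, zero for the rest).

Payoffs: Ben 0, Sam -1205, Zane 0, Wen 0.

Sorted high to low: Sam 2440, then Wen 2080, then Ben 1710, then Zane 1290.
Sam has the top bid and wins; the price is the second-highest bid, 2080.
Sam's payoff = 875 − 2080 = -1205. All other bidders lose, so their payoff is 0.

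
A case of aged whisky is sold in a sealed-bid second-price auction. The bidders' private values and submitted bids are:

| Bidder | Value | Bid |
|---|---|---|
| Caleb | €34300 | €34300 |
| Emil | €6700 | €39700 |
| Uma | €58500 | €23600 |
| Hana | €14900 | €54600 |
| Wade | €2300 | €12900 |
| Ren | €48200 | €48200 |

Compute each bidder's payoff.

Caleb €0, Emil €0, Uma €0, Hana -€33300, Wade €0, Ren €0.

Ordered from highest: Hana €54600, then Ren €48200, then Emil €39700, then Caleb €34300, then Uma €23600, then Wade €12900.
Hana has the top bid and wins; the price is the second-highest bid, €48200.
Hana's payoff = €14900 − €48200 = -€33300. All other bidders lose, so their payoff is 0.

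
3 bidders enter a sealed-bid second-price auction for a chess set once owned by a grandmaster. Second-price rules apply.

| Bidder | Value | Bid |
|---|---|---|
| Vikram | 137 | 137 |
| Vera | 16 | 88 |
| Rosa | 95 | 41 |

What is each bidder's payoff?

Payoffs: Vikram 49, Vera 0, Rosa 0.

Ordered from highest: Vikram 137; Vera 88; Rosa 41.
Vikram has the top bid and wins; the price is the second-highest bid, 88.
Vikram's payoff = 137 − 88 = 49. All other bidders lose, so their payoff is 0.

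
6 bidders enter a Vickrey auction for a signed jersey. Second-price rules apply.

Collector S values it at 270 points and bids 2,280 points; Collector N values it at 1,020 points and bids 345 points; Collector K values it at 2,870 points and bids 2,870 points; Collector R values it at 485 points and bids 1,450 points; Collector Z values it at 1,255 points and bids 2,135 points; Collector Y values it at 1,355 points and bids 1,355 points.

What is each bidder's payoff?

Collector S 0 points, Collector N 0 points, Collector K 590 points, Collector R 0 points, Collector Z 0 points, Collector Y 0 points.

Bids in descending order: Collector K 2,870 points; Collector S 2,280 points; Collector Z 2,135 points; Collector R 1,450 points; Collector Y 1,355 points; Collector N 345 points.
Collector K has the top bid and wins; the price is the second-highest bid, 2,280 points.
Collector K's payoff = 2,870 points − 2,280 points = 590 points. All other bidders lose, so their payoff is 0.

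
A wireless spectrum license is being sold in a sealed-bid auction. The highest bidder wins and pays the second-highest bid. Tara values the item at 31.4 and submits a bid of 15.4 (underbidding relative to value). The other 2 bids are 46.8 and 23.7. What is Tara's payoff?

Highest competing bid: 46.8.
Tara's bid 15.4 is not the highest, so Tara loses, pays nothing, and earns zero payoff.

Payoff = 0.0.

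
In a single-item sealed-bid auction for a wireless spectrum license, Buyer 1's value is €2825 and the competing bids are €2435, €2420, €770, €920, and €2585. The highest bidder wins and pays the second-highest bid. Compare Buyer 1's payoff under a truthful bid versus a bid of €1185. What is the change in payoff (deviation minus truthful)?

Change in payoff: -€240.

The highest competing bid is €2585.
Bidding truthfully at €2825: Buyer 1 has the top bid, wins, and pays the second-highest bid €2585. Payoff = €2825 − €2585 = €240.
Bidding €1185: the top bid is €2585 (a rival), so Buyer 1 loses. Payoff = €0.
Change = €0 − €240 = -€240.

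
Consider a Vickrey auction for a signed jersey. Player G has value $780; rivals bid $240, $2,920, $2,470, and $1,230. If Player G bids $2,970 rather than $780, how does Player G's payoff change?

Payoff change: -$2,140.

The highest competing bid is $2,920.
Bidding truthfully at $780: the top bid is $2,920 (a rival), so Player G loses. Payoff = $0.
Bidding $2,970: Player G has the top bid, wins, and pays the second-highest bid $2,920. Payoff = $780 − $2,920 = -$2,140.
Change = -$2,140 − $0 = -$2,140.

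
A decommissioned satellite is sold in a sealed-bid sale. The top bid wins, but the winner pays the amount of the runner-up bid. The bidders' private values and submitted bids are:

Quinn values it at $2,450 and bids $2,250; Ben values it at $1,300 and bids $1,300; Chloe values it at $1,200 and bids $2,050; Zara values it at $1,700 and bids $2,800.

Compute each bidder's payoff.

Quinn $0, Ben $0, Chloe $0, Zara -$550.

Ordered from highest: Zara $2,800 > Quinn $2,250 > Chloe $2,050 > Ben $1,300.
Zara has the top bid and wins; the price is the second-highest bid, $2,250.
Zara's payoff = $1,700 − $2,250 = -$550. All other bidders lose, so their payoff is 0.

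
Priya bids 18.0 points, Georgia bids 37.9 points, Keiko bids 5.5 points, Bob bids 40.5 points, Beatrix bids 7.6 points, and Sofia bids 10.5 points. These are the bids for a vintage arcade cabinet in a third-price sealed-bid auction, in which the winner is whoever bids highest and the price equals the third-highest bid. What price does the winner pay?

Bids in descending order: Bob 40.5 points, then Georgia 37.9 points, then Priya 18.0 points, then Sofia 10.5 points, then Beatrix 7.6 points, then Keiko 5.5 points.
Bob is the highest bidder, so Bob wins.
Under the third-price rule, the price is the third-highest bid: 18.0 points.

The winner pays 18.0 points.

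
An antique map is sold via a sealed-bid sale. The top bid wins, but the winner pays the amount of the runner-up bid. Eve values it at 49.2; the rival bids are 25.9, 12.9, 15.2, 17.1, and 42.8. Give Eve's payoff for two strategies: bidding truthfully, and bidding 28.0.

The highest competing bid is 42.8.
Bidding truthfully at 49.2: Eve has the top bid, wins, and pays the second-highest bid 42.8. Payoff = 49.2 − 42.8 = 6.4.
Bidding 28.0: the top bid is 42.8 (a rival), so Eve loses. Payoff = 0.0.

(a) 6.4  (b) 0.0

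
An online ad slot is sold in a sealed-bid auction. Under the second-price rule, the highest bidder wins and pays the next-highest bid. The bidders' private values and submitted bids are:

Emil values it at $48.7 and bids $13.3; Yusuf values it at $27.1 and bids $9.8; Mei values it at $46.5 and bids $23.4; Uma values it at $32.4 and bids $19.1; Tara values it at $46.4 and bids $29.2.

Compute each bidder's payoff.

Emil $0.0, Yusuf $0.0, Mei $0.0, Uma $0.0, Tara $23.0.

Sorted high to low: Tara $29.2, then Mei $23.4, then Uma $19.1, then Emil $13.3, then Yusuf $9.8.
Tara has the top bid and wins; the price is the second-highest bid, $23.4.
Tara's payoff = $46.4 − $23.4 = $23.0. All other bidders lose, so their payoff is 0.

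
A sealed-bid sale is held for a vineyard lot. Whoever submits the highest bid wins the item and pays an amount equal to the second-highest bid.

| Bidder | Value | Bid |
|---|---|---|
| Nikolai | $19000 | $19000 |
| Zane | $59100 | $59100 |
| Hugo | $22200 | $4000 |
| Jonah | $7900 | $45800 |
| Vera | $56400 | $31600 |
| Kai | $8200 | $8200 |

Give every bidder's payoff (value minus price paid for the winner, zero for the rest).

Bids in descending order: Zane $59100, then Jonah $45800, then Vera $31600, then Nikolai $19000, then Kai $8200, then Hugo $4000.
Zane has the top bid and wins; the price is the second-highest bid, $45800.
Zane's payoff = $59100 − $45800 = $13300. All other bidders lose, so their payoff is 0.

Nikolai $0, Zane $13300, Hugo $0, Jonah $0, Vera $0, Kai $0.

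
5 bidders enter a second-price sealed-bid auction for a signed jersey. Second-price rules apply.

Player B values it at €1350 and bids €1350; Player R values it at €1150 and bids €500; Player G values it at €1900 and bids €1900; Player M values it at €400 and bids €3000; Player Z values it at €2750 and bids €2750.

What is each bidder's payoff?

Player B €0, Player R €0, Player G €0, Player M -€2350, Player Z €0.

Bids in descending order: Player M €3000, then Player Z €2750, then Player G €1900, then Player B €1350, then Player R €500.
Player M has the top bid and wins; the price is the second-highest bid, €2750.
Player M's payoff = €400 − €2750 = -€2350. All other bidders lose, so their payoff is 0.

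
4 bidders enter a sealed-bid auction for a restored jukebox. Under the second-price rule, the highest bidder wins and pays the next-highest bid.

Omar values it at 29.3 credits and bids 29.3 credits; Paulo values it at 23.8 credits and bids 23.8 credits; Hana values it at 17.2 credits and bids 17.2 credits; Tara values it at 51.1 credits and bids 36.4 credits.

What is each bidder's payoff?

Omar 0.0 credits, Paulo 0.0 credits, Hana 0.0 credits, Tara 21.8 credits.

Bids in descending order: Tara 36.4 credits > Omar 29.3 credits > Paulo 23.8 credits > Hana 17.2 credits.
Tara has the top bid and wins; the price is the second-highest bid, 29.3 credits.
Tara's payoff = 51.1 credits − 29.3 credits = 21.8 credits. All other bidders lose, so their payoff is 0.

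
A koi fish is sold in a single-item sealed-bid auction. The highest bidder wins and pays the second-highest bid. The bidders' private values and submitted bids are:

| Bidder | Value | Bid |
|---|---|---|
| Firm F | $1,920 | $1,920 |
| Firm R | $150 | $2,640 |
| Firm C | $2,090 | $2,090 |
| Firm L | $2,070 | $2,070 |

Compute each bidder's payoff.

Firm F $0, Firm R -$1,940, Firm C $0, Firm L $0.

Ranking the bids: Firm R $2,640; Firm C $2,090; Firm L $2,070; Firm F $1,920.
Firm R has the top bid and wins; the price is the second-highest bid, $2,090.
Firm R's payoff = $150 − $2,090 = -$1,940. All other bidders lose, so their payoff is 0.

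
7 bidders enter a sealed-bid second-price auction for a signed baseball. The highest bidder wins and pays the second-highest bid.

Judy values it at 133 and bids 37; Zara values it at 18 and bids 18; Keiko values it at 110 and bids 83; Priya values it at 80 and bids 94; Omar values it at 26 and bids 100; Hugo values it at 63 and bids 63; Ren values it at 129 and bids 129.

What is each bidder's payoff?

Ranking the bids: Ren 129, then Omar 100, then Priya 94, then Keiko 83, then Hugo 63, then Judy 37, then Zara 18.
Ren has the top bid and wins; the price is the second-highest bid, 100.
Ren's payoff = 129 − 100 = 29. All other bidders lose, so their payoff is 0.

Payoffs: Judy 0, Zara 0, Keiko 0, Priya 0, Omar 0, Hugo 0, Ren 29.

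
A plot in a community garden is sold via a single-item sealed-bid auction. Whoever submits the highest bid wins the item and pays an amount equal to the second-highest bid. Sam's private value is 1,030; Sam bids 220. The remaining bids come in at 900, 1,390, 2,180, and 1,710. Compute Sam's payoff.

Highest competing bid: 2,180.
Sam's bid 220 is not the highest, so Sam loses, pays nothing, and earns zero payoff.

Sam's payoff: 0.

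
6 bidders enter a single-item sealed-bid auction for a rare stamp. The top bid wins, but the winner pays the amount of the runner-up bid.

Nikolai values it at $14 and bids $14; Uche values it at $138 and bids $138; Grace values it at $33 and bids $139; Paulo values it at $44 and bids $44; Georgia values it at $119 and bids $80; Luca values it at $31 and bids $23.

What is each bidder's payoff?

Payoffs: Nikolai $0, Uche $0, Grace -$105, Paulo $0, Georgia $0, Luca $0.

Ordered from highest: Grace $139 > Uche $138 > Georgia $80 > Paulo $44 > Luca $23 > Nikolai $14.
Grace has the top bid and wins; the price is the second-highest bid, $138.
Grace's payoff = $33 − $138 = -$105. All other bidders lose, so their payoff is 0.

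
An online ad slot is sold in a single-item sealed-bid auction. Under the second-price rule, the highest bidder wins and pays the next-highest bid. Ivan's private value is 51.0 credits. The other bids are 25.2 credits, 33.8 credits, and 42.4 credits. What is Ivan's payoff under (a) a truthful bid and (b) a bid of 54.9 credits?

The highest competing bid is 42.4 credits.
Bidding truthfully at 51.0 credits: Ivan has the top bid, wins, and pays the second-highest bid 42.4 credits. Payoff = 51.0 credits − 42.4 credits = 8.6 credits.
Bidding 54.9 credits: Ivan has the top bid, wins, and pays the second-highest bid 42.4 credits. Payoff = 51.0 credits − 42.4 credits = 8.6 credits.
The bid only affects whether you win, not the price — here both bids land on the same side of the top rival bid, so the deviation is payoff-neutral.

(a) 8.6 credits  (b) 8.6 credits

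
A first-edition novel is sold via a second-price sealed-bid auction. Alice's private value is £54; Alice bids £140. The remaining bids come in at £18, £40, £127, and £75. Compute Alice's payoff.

-£73

Highest competing bid: £127.
Alice's bid £140 is the highest overall, so Alice wins and pays the second-highest bid, £127.
Payoff = value − price = £54 − £127 = -£73.
Overbidding won the item at a price above value — truthful bidding would have avoided this loss.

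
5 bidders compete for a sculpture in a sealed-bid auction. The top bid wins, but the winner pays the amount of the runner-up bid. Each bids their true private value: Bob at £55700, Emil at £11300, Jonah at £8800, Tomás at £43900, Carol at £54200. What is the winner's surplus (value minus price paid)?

Surplus = £1500.

Bids in descending order: Bob £55700, then Carol £54200, then Tomás £43900, then Emil £11300, then Jonah £8800.
Bob wins with the top bid and pays the second-highest, £54200.
Surplus = £55700 − £54200 = £1500.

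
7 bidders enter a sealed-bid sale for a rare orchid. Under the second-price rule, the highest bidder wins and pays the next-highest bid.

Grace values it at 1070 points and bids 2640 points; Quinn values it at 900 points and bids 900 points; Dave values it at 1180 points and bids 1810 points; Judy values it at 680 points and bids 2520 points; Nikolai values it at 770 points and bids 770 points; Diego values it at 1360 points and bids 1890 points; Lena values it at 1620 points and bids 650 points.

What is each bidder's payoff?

Ordered from highest: Grace 2640 points; Judy 2520 points; Diego 1890 points; Dave 1810 points; Quinn 900 points; Nikolai 770 points; Lena 650 points.
Grace has the top bid and wins; the price is the second-highest bid, 2520 points.
Grace's payoff = 1070 points − 2520 points = -1450 points. All other bidders lose, so their payoff is 0.

Grace -1450 points, Quinn 0 points, Dave 0 points, Judy 0 points, Nikolai 0 points, Diego 0 points, Lena 0 points.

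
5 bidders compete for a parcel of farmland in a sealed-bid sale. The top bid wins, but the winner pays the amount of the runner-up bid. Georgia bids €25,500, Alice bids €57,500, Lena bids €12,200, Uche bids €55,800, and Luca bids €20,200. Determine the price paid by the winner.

Bids in descending order: Alice €57,500; Uche €55,800; Georgia €25,500; Luca €20,200; Lena €12,200.
Alice has the highest bid, so Alice wins.
The second-highest bid is €55,800, so that is what Alice pays.

€55,800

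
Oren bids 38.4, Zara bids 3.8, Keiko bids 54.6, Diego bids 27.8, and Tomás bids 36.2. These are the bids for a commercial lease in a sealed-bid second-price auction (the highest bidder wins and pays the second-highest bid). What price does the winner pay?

Price paid: 38.4.

Ordered from highest: Keiko 54.6, then Oren 38.4, then Tomás 36.2, then Diego 27.8, then Zara 3.8.
Keiko is the highest bidder, so Keiko wins.
Under the second-price rule, the price is the second-highest bid: 38.4.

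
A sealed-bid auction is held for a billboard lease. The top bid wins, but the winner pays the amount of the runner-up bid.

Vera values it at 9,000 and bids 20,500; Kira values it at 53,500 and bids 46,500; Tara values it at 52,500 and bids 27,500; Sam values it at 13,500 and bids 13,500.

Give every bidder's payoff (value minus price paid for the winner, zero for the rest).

Ranking the bids: Kira 46,500 > Tara 27,500 > Vera 20,500 > Sam 13,500.
Kira has the top bid and wins; the price is the second-highest bid, 27,500.
Kira's payoff = 53,500 − 27,500 = 26,000. All other bidders lose, so their payoff is 0.

Payoffs: Vera 0, Kira 26,000, Tara 0, Sam 0.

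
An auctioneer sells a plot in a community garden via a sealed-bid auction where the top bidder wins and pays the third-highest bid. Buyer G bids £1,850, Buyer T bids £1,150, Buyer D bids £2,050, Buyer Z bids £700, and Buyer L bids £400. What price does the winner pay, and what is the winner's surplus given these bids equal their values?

Ordered from highest: Buyer D £2,050, then Buyer G £1,850, then Buyer T £1,150, then Buyer Z £700, then Buyer L £400.
Buyer D is the highest bidder, so Buyer D wins.
Under the third-price rule, the price is the third-highest bid: £1,150.
Surplus = £2,050 − £1,150 = £900.

The winner pays £1,150 for a surplus of £900.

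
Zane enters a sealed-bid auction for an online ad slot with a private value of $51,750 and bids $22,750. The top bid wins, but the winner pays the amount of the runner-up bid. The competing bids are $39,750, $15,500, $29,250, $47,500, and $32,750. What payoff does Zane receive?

Highest competing bid: $47,500.
Zane's bid $22,750 is not the highest, so Zane loses, pays nothing, and earns zero payoff.

Zane's payoff: $0.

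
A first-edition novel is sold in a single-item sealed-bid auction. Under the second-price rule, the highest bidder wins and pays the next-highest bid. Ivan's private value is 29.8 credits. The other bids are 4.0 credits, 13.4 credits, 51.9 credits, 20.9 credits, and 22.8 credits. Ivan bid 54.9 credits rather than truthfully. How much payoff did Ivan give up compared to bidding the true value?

The highest competing bid is 51.9 credits.
Bidding truthfully at 29.8 credits: the top bid is 51.9 credits (a rival), so Ivan loses. Payoff = 0.0 credits.
Bidding 54.9 credits: Ivan has the top bid, wins, and pays the second-highest bid 51.9 credits. Payoff = 29.8 credits − 51.9 credits = -22.1 credits.
Regret = truthful payoff − actual payoff = 0.0 credits − -22.1 credits = 22.1 credits.

Regret: 22.1 credits.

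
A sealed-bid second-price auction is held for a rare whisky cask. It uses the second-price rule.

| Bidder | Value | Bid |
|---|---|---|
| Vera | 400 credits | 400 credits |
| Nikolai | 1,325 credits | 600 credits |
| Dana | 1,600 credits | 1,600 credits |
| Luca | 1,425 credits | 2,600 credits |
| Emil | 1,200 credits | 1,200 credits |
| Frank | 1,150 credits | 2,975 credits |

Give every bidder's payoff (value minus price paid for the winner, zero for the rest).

Payoffs: Vera 0 credits, Nikolai 0 credits, Dana 0 credits, Luca 0 credits, Emil 0 credits, Frank -1,450 credits.

Ranking the bids: Frank 2,975 credits > Luca 2,600 credits > Dana 1,600 credits > Emil 1,200 credits > Nikolai 600 credits > Vera 400 credits.
Frank has the top bid and wins; the price is the second-highest bid, 2,600 credits.
Frank's payoff = 1,150 credits − 2,600 credits = -1,450 credits. All other bidders lose, so their payoff is 0.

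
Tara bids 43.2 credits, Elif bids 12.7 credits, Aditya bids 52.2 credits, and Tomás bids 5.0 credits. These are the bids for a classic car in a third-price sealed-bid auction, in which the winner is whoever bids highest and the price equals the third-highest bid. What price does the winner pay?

Ordered from highest: Aditya 52.2 credits, then Tara 43.2 credits, then Elif 12.7 credits, then Tomás 5.0 credits.
Aditya is the highest bidder, so Aditya wins.
Under the third-price rule, the price is the third-highest bid: 12.7 credits.

The winner pays 12.7 credits.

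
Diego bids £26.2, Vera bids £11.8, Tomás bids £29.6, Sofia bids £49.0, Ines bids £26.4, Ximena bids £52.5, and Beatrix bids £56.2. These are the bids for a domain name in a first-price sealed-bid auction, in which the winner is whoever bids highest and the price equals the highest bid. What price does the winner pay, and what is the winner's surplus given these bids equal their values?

Ordered from highest: Beatrix £56.2, then Ximena £52.5, then Sofia £49.0, then Tomás £29.6, then Ines £26.4, then Diego £26.2, then Vera £11.8.
Beatrix is the highest bidder, so Beatrix wins.
Under the first-price rule, the price is the highest bid: £56.2.
Surplus = £56.2 − £56.2 = £0.0.

The winner pays £56.2 for a surplus of £0.0.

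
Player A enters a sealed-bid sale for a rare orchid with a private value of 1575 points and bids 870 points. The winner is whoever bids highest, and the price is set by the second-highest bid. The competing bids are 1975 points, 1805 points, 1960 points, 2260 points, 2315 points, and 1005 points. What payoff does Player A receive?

Highest competing bid: 2315 points.
Player A's bid 870 points is not the highest, so Player A loses, pays nothing, and earns zero payoff.

Payoff = 0 points.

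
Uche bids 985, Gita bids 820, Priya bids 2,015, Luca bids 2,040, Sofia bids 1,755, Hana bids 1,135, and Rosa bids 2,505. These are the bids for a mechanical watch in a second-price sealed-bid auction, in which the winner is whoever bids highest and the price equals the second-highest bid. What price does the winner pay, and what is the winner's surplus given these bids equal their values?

Bids in descending order: Rosa 2,505, then Luca 2,040, then Priya 2,015, then Sofia 1,755, then Hana 1,135, then Uche 985, then Gita 820.
Rosa is the highest bidder, so Rosa wins.
Under the second-price rule, the price is the second-highest bid: 2,040.
Surplus = 2,505 − 2,040 = 465.

Price 2,040; surplus 465.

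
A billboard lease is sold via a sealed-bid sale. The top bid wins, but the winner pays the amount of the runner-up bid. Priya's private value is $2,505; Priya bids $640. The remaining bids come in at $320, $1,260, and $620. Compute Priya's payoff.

Highest competing bid: $1,260.
Priya's bid $640 is not the highest, so Priya loses, pays nothing, and earns zero payoff.

$0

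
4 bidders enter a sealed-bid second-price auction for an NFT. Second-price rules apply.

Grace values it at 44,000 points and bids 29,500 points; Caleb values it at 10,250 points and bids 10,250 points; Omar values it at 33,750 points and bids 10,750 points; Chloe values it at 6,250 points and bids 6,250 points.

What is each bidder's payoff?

Payoffs: Grace 33,250 points, Caleb 0 points, Omar 0 points, Chloe 0 points.

Sorted high to low: Grace 29,500 points; Omar 10,750 points; Caleb 10,250 points; Chloe 6,250 points.
Grace has the top bid and wins; the price is the second-highest bid, 10,750 points.
Grace's payoff = 44,000 points − 10,750 points = 33,250 points. All other bidders lose, so their payoff is 0.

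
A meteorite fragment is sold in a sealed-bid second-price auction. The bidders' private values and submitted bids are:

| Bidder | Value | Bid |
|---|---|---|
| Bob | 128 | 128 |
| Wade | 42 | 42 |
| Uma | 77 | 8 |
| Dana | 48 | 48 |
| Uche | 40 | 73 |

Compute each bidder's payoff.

Bids in descending order: Bob 128, then Uche 73, then Dana 48, then Wade 42, then Uma 8.
Bob has the top bid and wins; the price is the second-highest bid, 73.
Bob's payoff = 128 − 73 = 55. All other bidders lose, so their payoff is 0.

Payoffs: Bob 55, Wade 0, Uma 0, Dana 0, Uche 0.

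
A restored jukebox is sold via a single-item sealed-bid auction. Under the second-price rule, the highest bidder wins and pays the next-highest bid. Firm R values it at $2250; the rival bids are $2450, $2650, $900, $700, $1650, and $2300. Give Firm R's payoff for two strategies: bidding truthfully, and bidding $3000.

The highest competing bid is $2650.
Bidding truthfully at $2250: the top bid is $2650 (a rival), so Firm R loses. Payoff = $0.
Bidding $3000: Firm R has the top bid, wins, and pays the second-highest bid $2650. Payoff = $2250 − $2650 = -$400.

Truthful: $0; alternative: -$400.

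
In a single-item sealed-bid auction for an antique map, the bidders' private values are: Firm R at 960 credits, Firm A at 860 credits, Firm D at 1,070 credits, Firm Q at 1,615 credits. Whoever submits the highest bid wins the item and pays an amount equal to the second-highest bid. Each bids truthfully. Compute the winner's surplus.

Ordered from highest: Firm Q 1,615 credits; Firm D 1,070 credits; Firm R 960 credits; Firm A 860 credits.
Firm Q wins with the top bid and pays the second-highest, 1,070 credits.
Surplus = 1,615 credits − 1,070 credits = 545 credits.

545 credits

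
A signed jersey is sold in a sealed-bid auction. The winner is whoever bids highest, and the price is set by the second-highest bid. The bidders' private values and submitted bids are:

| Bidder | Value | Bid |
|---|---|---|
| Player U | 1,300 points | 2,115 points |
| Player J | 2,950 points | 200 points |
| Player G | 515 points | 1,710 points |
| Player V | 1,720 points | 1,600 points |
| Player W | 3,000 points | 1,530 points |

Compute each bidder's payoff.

Payoffs: Player U -410 points, Player J 0 points, Player G 0 points, Player V 0 points, Player W 0 points.

Bids in descending order: Player U 2,115 points > Player G 1,710 points > Player V 1,600 points > Player W 1,530 points > Player J 200 points.
Player U has the top bid and wins; the price is the second-highest bid, 1,710 points.
Player U's payoff = 1,300 points − 1,710 points = -410 points. All other bidders lose, so their payoff is 0.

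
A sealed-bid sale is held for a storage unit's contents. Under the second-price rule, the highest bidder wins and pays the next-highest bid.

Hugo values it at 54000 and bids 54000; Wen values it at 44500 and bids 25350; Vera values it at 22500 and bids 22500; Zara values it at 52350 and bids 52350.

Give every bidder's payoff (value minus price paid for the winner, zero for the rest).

Ordered from highest: Hugo 54000 > Zara 52350 > Wen 25350 > Vera 22500.
Hugo has the top bid and wins; the price is the second-highest bid, 52350.
Hugo's payoff = 54000 − 52350 = 1650. All other bidders lose, so their payoff is 0.

Payoffs: Hugo 1650, Wen 0, Vera 0, Zara 0.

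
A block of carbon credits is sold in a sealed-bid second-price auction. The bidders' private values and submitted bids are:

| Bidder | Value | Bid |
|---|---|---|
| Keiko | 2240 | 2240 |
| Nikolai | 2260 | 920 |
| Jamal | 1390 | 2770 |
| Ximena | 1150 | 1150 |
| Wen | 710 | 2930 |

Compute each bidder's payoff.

Ranking the bids: Wen 2930; Jamal 2770; Keiko 2240; Ximena 1150; Nikolai 920.
Wen has the top bid and wins; the price is the second-highest bid, 2770.
Wen's payoff = 710 − 2770 = -2060. All other bidders lose, so their payoff is 0.

Payoffs: Keiko 0, Nikolai 0, Jamal 0, Ximena 0, Wen -2060.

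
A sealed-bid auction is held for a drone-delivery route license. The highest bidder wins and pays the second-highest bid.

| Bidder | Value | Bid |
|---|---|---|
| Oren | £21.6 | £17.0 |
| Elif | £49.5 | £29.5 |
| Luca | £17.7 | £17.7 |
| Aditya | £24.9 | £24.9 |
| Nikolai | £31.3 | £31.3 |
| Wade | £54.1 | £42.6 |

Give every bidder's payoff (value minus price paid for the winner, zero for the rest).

Oren £0.0, Elif £0.0, Luca £0.0, Aditya £0.0, Nikolai £0.0, Wade £22.8.

Bids in descending order: Wade £42.6; Nikolai £31.3; Elif £29.5; Aditya £24.9; Luca £17.7; Oren £17.0.
Wade has the top bid and wins; the price is the second-highest bid, £31.3.
Wade's payoff = £54.1 − £31.3 = £22.8. All other bidders lose, so their payoff is 0.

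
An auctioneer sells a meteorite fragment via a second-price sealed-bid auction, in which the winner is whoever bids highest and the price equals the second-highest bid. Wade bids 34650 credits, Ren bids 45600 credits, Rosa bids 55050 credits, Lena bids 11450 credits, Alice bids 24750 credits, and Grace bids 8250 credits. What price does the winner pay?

Ranking the bids: Rosa 55050 credits > Ren 45600 credits > Wade 34650 credits > Alice 24750 credits > Lena 11450 credits > Grace 8250 credits.
Rosa is the highest bidder, so Rosa wins.
Under the second-price rule, the price is the second-highest bid: 45600 credits.

Price paid: 45600 credits.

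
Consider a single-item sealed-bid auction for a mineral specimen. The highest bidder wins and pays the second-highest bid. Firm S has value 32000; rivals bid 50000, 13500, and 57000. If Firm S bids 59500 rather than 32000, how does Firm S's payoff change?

The highest competing bid is 57000.
Bidding truthfully at 32000: the top bid is 57000 (a rival), so Firm S loses. Payoff = 0.
Bidding 59500: Firm S has the top bid, wins, and pays the second-highest bid 57000. Payoff = 32000 − 57000 = -25000.
Change = -25000 − 0 = -25000.

-25000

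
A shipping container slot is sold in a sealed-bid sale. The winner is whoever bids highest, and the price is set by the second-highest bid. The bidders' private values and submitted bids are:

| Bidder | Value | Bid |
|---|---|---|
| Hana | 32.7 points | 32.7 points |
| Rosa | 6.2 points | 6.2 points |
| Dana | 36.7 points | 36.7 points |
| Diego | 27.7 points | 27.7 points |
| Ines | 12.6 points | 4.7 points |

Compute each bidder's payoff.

Hana 0.0 points, Rosa 0.0 points, Dana 4.0 points, Diego 0.0 points, Ines 0.0 points.

Ranking the bids: Dana 36.7 points; Hana 32.7 points; Diego 27.7 points; Rosa 6.2 points; Ines 4.7 points.
Dana has the top bid and wins; the price is the second-highest bid, 32.7 points.
Dana's payoff = 36.7 points − 32.7 points = 4.0 points. All other bidders lose, so their payoff is 0.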